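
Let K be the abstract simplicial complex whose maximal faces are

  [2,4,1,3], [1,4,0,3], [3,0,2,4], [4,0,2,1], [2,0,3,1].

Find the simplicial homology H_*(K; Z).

H_0 ≅ Z,  H_1 = 0,  H_2 = 0,  H_3 ≅ Z.

We work with the vertex ordering 0 < 1 < 2 < 3 < 4. The simplices of K, each written with vertices in increasing order, are:

  0-simplices (5): [0], [1], [2], [3], [4]
  1-simplices (10): [0,1], [0,2], [0,3], [0,4], [1,2], [1,3], [1,4], [2,3], [2,4], [3,4]
  2-simplices (10): [0,1,2], [0,1,3], [0,1,4], [0,2,3], [0,2,4], [0,3,4], [1,2,3], [1,2,4], [1,3,4], [2,3,4]
  3-simplices (5): [0,1,2,3], [0,1,2,4], [0,1,3,4], [0,2,3,4], [1,2,3,4]

Hence C_0 ≅ Z^5, C_1 ≅ Z^10, C_2 ≅ Z^10, C_3 ≅ Z^5.

Boundary ∂_1: C_1 → C_0 sends each edge [p,q] (with p < q) to q − p. For instance
  ∂[1,4] = [4] − [1].
As a 5×10 matrix over Z this has rank 4, with invariant factors (1,1,1,1).

Boundary ∂_2: C_2 → C_1 sends each 2-simplex [p,q,r] to [q,r] − [p,r] + [p,q]. For instance
  ∂[1,2,3] = [2,3] − [1,3] + [1,2],
  ∂[0,1,4] = [1,4] − [0,4] + [0,1].
As a 10×10 matrix over Z this has rank 6, with invariant factors (1,1,1,1,1,1).

∂_3: C_3 → C_2 sends each 3-simplex σ to the alternating sum Σ_i (−1)^i (σ with its i-th vertex removed). For instance
  ∂[1,2,3,4] = [2,3,4] − [1,3,4] + [1,2,4] − [1,2,3],
  ∂[0,2,3,4] = [2,3,4] − [0,3,4] + [0,2,4] − [0,2,3].
The 10×5 boundary matrix has rank 4 and Smith normal form diag(1,1,1,1).

Now H_k = ker ∂_k / im ∂_{k+1}, so:

  H_0: rank C_0 − rank ∂_1 = 5 − 4 = 1, and the invariant factors of ∂_1 are all 1, so H_0 = Z.
  H_1: rank ker ∂_1 − rank ∂_2 = (10 − 4) − 6 = 0, and the invariant factors of ∂_2 are all 1, so H_1 = 0.
  H_2: rank ker ∂_2 − rank ∂_3 = (10 − 6) − 4 = 0, and the invariant factors of ∂_3 are all 1, so H_2 = 0.
  H_3: rank ker ∂_3 − rank ∂_4 = (5 − 4) − 0 = 1, and there is no ∂_4, so H_3 = Z.

As a check, the Euler characteristic is 5 − 10 + 10 − 5 = 0, which agrees with 1 − 0 + 0 − 1 = 0.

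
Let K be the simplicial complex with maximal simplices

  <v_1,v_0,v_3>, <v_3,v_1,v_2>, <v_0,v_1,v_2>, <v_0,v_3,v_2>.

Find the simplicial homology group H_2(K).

K has 4 vertices, 6 edges, 4 triangles.
rank ∂_2 = 3, rank ∂_3 = 0 ⇒ b_2 = 4 − 3 − 0 = 1. So H_2 ≅ Z.

H_2 ≅ Z.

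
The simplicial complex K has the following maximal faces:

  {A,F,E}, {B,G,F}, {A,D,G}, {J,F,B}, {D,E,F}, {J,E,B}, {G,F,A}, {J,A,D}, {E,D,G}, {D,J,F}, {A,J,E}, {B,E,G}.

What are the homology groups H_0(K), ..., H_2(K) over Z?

Take the total order A < B < D < E < F < G < J on the vertex set. Then K (dimension 2) consists of the simplices:

  0-simplices (7): A, B, D, E, F, G, J
  1-simplices (18): AD, AE, AF, AG, AJ, BE, BF, BG, BJ, DE, DF, DG, DJ, EF, EG, EJ, FG, FJ
  2-simplices (12): ADG, ADJ, AEF, AEJ, AFG, BEG, BEJ, BFG, BFJ, DEF, DEG, DFJ

so the chain groups are C_0 ≅ Z^7, C_1 ≅ Z^18, C_2 ≅ Z^12.

The boundary map ∂_1: C_1 → C_0 sends each edge [p,q] (with p < q) to q − p.
The 7×18 boundary matrix has rank 6 and Smith normal form diag(1,1,1,1,1,1).

Boundary ∂_2: C_2 → C_1 acts by ∂[p,q,r] = [q,r] − [p,r] + [p,q]. For instance
  ∂AFG = FG − AG + AF,
  ∂DEG = EG − DG + DE.
This gives a 18×12 integer matrix of rank 12; reducing to Smith normal form yields diagonal entries (1,1,1,1,1,1,1,1,1,1,1,2).

Reading off H_k = ker ∂_k / im ∂_{k+1}:

  H_0: rank C_0 − rank ∂_1 = 7 − 6 = 1, and the invariant factors of ∂_1 are all 1, so H_0 ≅ Z.
  H_1: rank ker ∂_1 − rank ∂_2 = (18 − 6) − 12 = 0, and ∂_2 has invariant factor 2 > 1, so H_1 ≅ Z/2.
  H_2: rank ker ∂_2 − rank ∂_3 = (12 − 12) − 0 = 0, and there is no ∂_3, so H_2 ≅ 0.

As a check, the Euler characteristic is 7 − 18 + 12 = 1, which agrees with 1 − 0 + 0 = 1.
(K is a triangulation of the real projective plane RP^2.)

H_0 = Z,  H_1 = Z/2,  H_2 = 0.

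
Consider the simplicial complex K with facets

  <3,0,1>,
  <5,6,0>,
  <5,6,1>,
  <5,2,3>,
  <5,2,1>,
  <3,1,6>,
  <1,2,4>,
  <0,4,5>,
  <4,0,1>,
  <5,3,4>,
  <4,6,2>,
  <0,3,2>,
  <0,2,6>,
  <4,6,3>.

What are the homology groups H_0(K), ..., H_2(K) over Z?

Order the vertices as 0 < 1 < 2 < 3 < 4 < 5 < 6. Listing each simplex with vertices in this order, K has dimension 2 with simplices:

  0-simplices (7): [0], [1], [2], [3], [4], [5], [6]
  1-simplices (21): [0,1], [0,2], [0,3], [0,4], [0,5], [0,6], [1,2], [1,3], [1,4], [1,5], [1,6], [2,3], [2,4], [2,5], [2,6], [3,4], [3,5], [3,6], [4,5], [4,6], [5,6]
  2-simplices (14): [0,1,3], [0,1,4], [0,2,3], [0,2,6], [0,4,5], [0,5,6], [1,2,4], [1,2,5], [1,3,6], [1,5,6], [2,3,5], [2,4,6], [3,4,5], [3,4,6]

so the chain groups are C_0 ≅ Z^7, C_1 ≅ Z^21, C_2 ≅ Z^14.

Boundary ∂_1: C_1 → C_0 sends each edge [p,q] (with p < q) to q − p. For instance
  ∂[4,6] = [6] − [4].
This gives a 7×21 integer matrix of rank 6; reducing to Smith normal form yields diagonal entries (1,1,1,1,1,1).

Boundary ∂_2: C_2 → C_1 maps a triangle to the signed sum of its edges. For instance
  ∂[0,1,3] = [1,3] − [0,3] + [0,1],
  ∂[0,2,3] = [2,3] − [0,3] + [0,2].
The 21×14 boundary matrix has rank 13 and Smith normal form diag(1,1,1,1,1,1,1,1,1,1,1,1,1).

Reading off H_k = ker ∂_k / im ∂_{k+1}:

  H_0: rank C_0 − rank ∂_1 = 7 − 6 = 1, and the invariant factors of ∂_1 are all 1, so H_0 = Z.
  H_1: rank ker ∂_1 − rank ∂_2 = (21 − 6) − 13 = 2, and the invariant factors of ∂_2 are all 1, so H_1 = Z^2.
  H_2: rank ker ∂_2 − rank ∂_3 = (14 − 13) − 0 = 1, and there is no ∂_3, so H_2 = Z.

H_0 ≅ Z,  H_1 ≅ Z^2,  H_2 ≅ Z.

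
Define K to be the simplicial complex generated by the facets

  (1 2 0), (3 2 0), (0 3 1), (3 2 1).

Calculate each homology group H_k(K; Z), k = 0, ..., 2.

H_0 ≅ Z,  H_1 = 0,  H_2 ≅ Z.

K has 4 vertices, 6 edges, 4 triangles.
rank ∂_0 = 0, rank ∂_1 = 3 ⇒ b_0 = 4 − 0 − 3 = 1; all invariant factors of ∂_1 are 1 so no torsion. So H_0 = Z.
rank ∂_1 = 3, rank ∂_2 = 3 ⇒ b_1 = 6 − 3 − 3 = 0; all invariant factors of ∂_2 are 1 so no torsion. So H_1 = 0.
rank ∂_2 = 3, rank ∂_3 = 0 ⇒ b_2 = 4 − 3 − 0 = 1. So H_2 = Z.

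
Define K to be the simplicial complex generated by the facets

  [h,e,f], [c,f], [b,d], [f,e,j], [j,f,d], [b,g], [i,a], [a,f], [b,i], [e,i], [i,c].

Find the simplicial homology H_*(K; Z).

Fix the vertex order a < b < c < d < e < f < g < h < i < j and write every simplex with vertices in increasing order. Then dim K = 2 and the simplices of K are:

  0-simplices (10): a, b, c, d, e, f, g, h, i, j
  1-simplices (15): af, ai, bd, bg, bi, cf, ci, df, dj, ef, eh, ei, ej, fh, fj
  2-simplices (3): dfj, efh, efj

giving chain groups C_0 ≅ Z^10, C_1 ≅ Z^15, C_2 ≅ Z^3.

Boundary ∂_1: C_1 → C_0 sends each edge [p,q] (with p < q) to q − p. For instance
  ∂cf = f − c.
As a 10×15 matrix over Z this has rank 9, with invariant factors (1,1,1,1,1,1,1,1,1).

The boundary map ∂_2: C_2 → C_1 maps a triangle to the signed sum of its edges. For instance
  ∂dfj = fj − dj + df,
  ∂efj = fj − ej + ef.
As a 15×3 matrix over Z this has rank 3, with invariant factors (1,1,1).

From H_k ≅ ker(∂_k) / im(∂_{k+1}) we obtain:

  H_0: rank C_0 − rank ∂_1 = 10 − 9 = 1, and the invariant factors of ∂_1 are all 1, so H_0 ≅ Z.
  H_1: rank ker ∂_1 − rank ∂_2 = (15 − 9) − 3 = 3, and the invariant factors of ∂_2 are all 1, so H_1 ≅ Z^3.
  H_2: rank ker ∂_2 − rank ∂_3 = (3 − 3) − 0 = 0, and there is no ∂_3, so H_2 ≅ 0.

H_0 ≅ Z,  H_1 ≅ Z^3,  H_2 = 0.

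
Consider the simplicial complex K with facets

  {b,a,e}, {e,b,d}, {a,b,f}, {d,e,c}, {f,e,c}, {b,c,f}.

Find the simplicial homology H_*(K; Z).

Fix the vertex order a < b < c < d < e < f and write every simplex with vertices in increasing order. Then dim K = 2 and the simplices of K are:

  0-simplices (6): a, b, c, d, e, f
  1-simplices (12): ab, ae, af, bc, bd, be, bf, cd, ce, cf, de, ef
  2-simplices (6): abe, abf, bcf, bde, cde, cef

giving chain groups C_0 ≅ Z^6, C_1 ≅ Z^12, C_2 ≅ Z^6.

The boundary map ∂_1: C_1 → C_0 is given by ∂[p,q] = [q] − [p]. For instance
  ∂be = e − b.
The resulting 6×12 matrix has rank 5, and its Smith normal form has invariant factors (1,1,1,1,1).

∂_2: C_2 → C_1 maps a triangle to the signed sum of its edges. For instance
  ∂cef = ef − cf + ce,
  ∂cde = de − ce + cd.
The resulting 12×6 matrix has rank 6, and its Smith normal form has invariant factors (1,1,1,1,1,1).

Reading off H_k = ker ∂_k / im ∂_{k+1}:

  H_0: rank C_0 − rank ∂_1 = 6 − 5 = 1, and the invariant factors of ∂_1 are all 1, so H_0 = Z.
  H_1: rank ker ∂_1 − rank ∂_2 = (12 − 5) − 6 = 1, and the invariant factors of ∂_2 are all 1, so H_1 = Z.
  H_2: rank ker ∂_2 − rank ∂_3 = (6 − 6) − 0 = 0, and there is no ∂_3, so H_2 = 0.

H_0 = Z,  H_1 = Z,  H_2 = 0.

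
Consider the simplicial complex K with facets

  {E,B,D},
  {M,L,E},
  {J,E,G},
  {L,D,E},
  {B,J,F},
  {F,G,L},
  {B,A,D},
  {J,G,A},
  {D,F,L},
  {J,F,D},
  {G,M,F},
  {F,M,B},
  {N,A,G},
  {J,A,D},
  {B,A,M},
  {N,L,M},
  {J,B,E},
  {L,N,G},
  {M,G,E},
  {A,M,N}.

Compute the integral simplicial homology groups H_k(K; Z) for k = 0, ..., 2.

H_0 ≅ Z,  H_1 ≅ Z ⊕ Z/2,  H_2 = 0.

We work with the vertex ordering A < B < D < E < F < G < J < L < M < N. The simplices of K, each written with vertices in increasing order, are:

  0-simplices (10): A, B, D, E, F, G, J, L, M, N
  1-simplices (30): AB, AD, AG, AJ, AM, AN, BD, BE, BF, BJ, BM, DE, DF, DJ, DL, EG, EJ, EL, EM, FG, FJ, FL, FM, GJ, GL, GM, GN, LM, LN, MN
  2-simplices (20): ABD, ABM, ADJ, AGJ, AGN, AMN, BDE, BEJ, BFJ, BFM, DEL, DFJ, DFL, EGJ, EGM, ELM, FGL, FGM, GLN, LMN

so the chain groups are C_0 ≅ Z^10, C_1 ≅ Z^30, C_2 ≅ Z^20.

∂_1: C_1 → C_0 sends each edge [p,q] (with p < q) to q − p. For instance
  ∂AM = M − A.
This gives a 10×30 integer matrix of rank 9; reducing to Smith normal form yields diagonal entries (1,1,1,1,1,1,1,1,1).

Boundary ∂_2: C_2 → C_1 acts by ∂[p,q,r] = [q,r] − [p,r] + [p,q]. For instance
  ∂FGM = GM − FM + FG,
  ∂EGM = GM − EM + EG.
The 30×20 boundary matrix has rank 20 and Smith normal form diag(1,1,1,1,1,1,1,1,1,1,1,1,1,1,1,1,1,1,1,2).

From H_k ≅ ker(∂_k) / im(∂_{k+1}) we obtain:

  H_0: rank C_0 − rank ∂_1 = 10 − 9 = 1, and the invariant factors of ∂_1 are all 1, so H_0 ≅ Z.
  H_1: rank ker ∂_1 − rank ∂_2 = (30 − 9) − 20 = 1, and ∂_2 has invariant factor 2 > 1, so H_1 ≅ Z ⊕ Z/2.
  H_2: rank ker ∂_2 − rank ∂_3 = (20 − 20) − 0 = 0, and there is no ∂_3, so H_2 ≅ 0.

(K is a triangulation of the Klein bottle.)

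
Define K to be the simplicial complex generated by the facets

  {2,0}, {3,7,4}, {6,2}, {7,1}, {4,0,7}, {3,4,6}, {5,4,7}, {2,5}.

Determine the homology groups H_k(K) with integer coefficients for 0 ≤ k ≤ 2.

We work with the vertex ordering 0 < 1 < 2 < 3 < 4 < 5 < 6 < 7. The simplices of K, each written with vertices in increasing order, are:

  0-simplices (8): [0], [1], [2], [3], [4], [5], [6], [7]
  1-simplices (13): [0,2], [0,4], [0,7], [1,7], [2,5], [2,6], [3,4], [3,6], [3,7], [4,5], [4,6], [4,7], [5,7]
  2-simplices (4): [0,4,7], [3,4,6], [3,4,7], [4,5,7]

Hence C_0 ≅ Z^8, C_1 ≅ Z^13, C_2 ≅ Z^4.

The boundary map ∂_1: C_1 → C_0 sends each edge [p,q] (with p < q) to q − p. For instance
  ∂[0,4] = [4] − [0].
As a 8×13 matrix over Z this has rank 7, with invariant factors (1,1,1,1,1,1,1).

∂_2: C_2 → C_1 sends each 2-simplex [p,q,r] to [q,r] − [p,r] + [p,q]. For instance
  ∂[3,4,7] = [4,7] − [3,7] + [3,4],
  ∂[3,4,6] = [4,6] − [3,6] + [3,4].
The 13×4 boundary matrix has rank 4 and Smith normal form diag(1,1,1,1).

From H_k ≅ ker(∂_k) / im(∂_{k+1}) we obtain:

  H_0: rank C_0 − rank ∂_1 = 8 − 7 = 1, and the invariant factors of ∂_1 are all 1, so H_0 ≅ Z.
  H_1: rank ker ∂_1 − rank ∂_2 = (13 − 7) − 4 = 2, and the invariant factors of ∂_2 are all 1, so H_1 ≅ Z^2.
  H_2: rank ker ∂_2 − rank ∂_3 = (4 − 4) − 0 = 0, and there is no ∂_3, so H_2 ≅ 0.

H_0 = Z,  H_1 = Z^2,  H_2 = 0.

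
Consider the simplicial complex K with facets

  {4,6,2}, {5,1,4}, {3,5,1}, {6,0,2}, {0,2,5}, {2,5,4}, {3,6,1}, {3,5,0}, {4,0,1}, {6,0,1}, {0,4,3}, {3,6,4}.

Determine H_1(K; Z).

We work with the vertex ordering 0 < 1 < 2 < 3 < 4 < 5 < 6. The simplices of K, each written with vertices in increasing order, are:

  0-simplices (7): [0], [1], [2], [3], [4], [5], [6]
  1-simplices (18): [0,1], [0,2], [0,3], [0,4], [0,5], [0,6], [1,3], [1,4], [1,5], [1,6], [2,4], [2,5], [2,6], [3,4], [3,5], [3,6], [4,5], [4,6]
  2-simplices (12): [0,1,4], [0,1,6], [0,2,5], [0,2,6], [0,3,4], [0,3,5], [1,3,5], [1,3,6], [1,4,5], [2,4,5], [2,4,6], [3,4,6]

giving chain groups C_0 ≅ Z^7, C_1 ≅ Z^18, C_2 ≅ Z^12.

The boundary map ∂_1: C_1 → C_0 maps an edge to its endpoints' difference, ∂[p,q] = q − p. For instance
  ∂[1,4] = [4] − [1].
This gives a 7×18 integer matrix of rank 6; reducing to Smith normal form yields diagonal entries (1,1,1,1,1,1).

∂_2: C_2 → C_1 sends each 2-simplex [p,q,r] to [q,r] − [p,r] + [p,q]. For instance
  ∂[0,2,5] = [2,5] − [0,5] + [0,2],
  ∂[2,4,6] = [4,6] − [2,6] + [2,4].
This gives a 18×12 integer matrix of rank 12; reducing to Smith normal form yields diagonal entries (1,1,1,1,1,1,1,1,1,1,1,2).

Now H_k = ker ∂_k / im ∂_{k+1}, so:

  H_1: rank ker ∂_1 − rank ∂_2 = (18 − 6) − 12 = 0, and ∂_2 has invariant factor 2 > 1, so H_1 = Z/2Z.

H_1 ≅ Z/2Z.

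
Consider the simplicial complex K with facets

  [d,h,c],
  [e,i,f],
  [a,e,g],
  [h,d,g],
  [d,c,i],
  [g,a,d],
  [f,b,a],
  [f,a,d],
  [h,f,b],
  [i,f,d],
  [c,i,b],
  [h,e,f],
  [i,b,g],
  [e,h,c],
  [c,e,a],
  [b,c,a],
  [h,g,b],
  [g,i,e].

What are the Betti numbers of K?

K has 9 vertices, 27 edges, 18 triangles.
rank ∂_0 = 0, rank ∂_1 = 8 ⇒ b_0 = 9 − 0 − 8 = 1; all invariant factors of ∂_1 are 1 so no torsion. So H_0 = Z.
rank ∂_1 = 8, rank ∂_2 = 17 ⇒ b_1 = 27 − 8 − 17 = 2; all invariant factors of ∂_2 are 1 so no torsion. So H_1 = Z^2.
rank ∂_2 = 17, rank ∂_3 = 0 ⇒ b_2 = 18 − 17 − 0 = 1. So H_2 = Z.

b_0 = 1, b_1 = 2, b_2 = 1.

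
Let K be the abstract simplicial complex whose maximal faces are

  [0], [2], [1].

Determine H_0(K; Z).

H_0 ≅ Z^3.

Take the total order 0 < 1 < 2 on the vertex set. Then K (dimension 0) consists of the simplices:

  0-simplices (3): [0], [1], [2]

giving chain groups C_0 ≅ Z^3.

From H_k ≅ ker(∂_k) / im(∂_{k+1}) we obtain:

  H_0: rank C_0 − rank ∂_1 = 3 − 0 = 3, and there is no ∂_1, so H_0 ≅ Z^3.

(K is a triangulation of a set of 3 points.)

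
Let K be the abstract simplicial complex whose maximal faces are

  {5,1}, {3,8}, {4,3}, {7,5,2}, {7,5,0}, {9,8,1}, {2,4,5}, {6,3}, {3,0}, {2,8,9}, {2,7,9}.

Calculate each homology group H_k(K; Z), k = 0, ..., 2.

H_0 = Z,  H_1 = Z^3,  H_2 = 0.

Order the vertices as 0 < 1 < 2 < 3 < 4 < 5 < 6 < 7 < 8 < 9. Listing each simplex with vertices in this order, K has dimension 2 with simplices:

  0-simplices (10): [0], [1], [2], [3], [4], [5], [6], [7], [8], [9]
  1-simplices (18): [0,3], [0,5], [0,7], [1,5], [1,8], [1,9], [2,4], [2,5], [2,7], [2,8], [2,9], [3,4], [3,6], [3,8], [4,5], [5,7], [7,9], [8,9]
  2-simplices (6): [0,5,7], [1,8,9], [2,4,5], [2,5,7], [2,7,9], [2,8,9]

so the chain groups are C_0 ≅ Z^10, C_1 ≅ Z^18, C_2 ≅ Z^6.

The boundary map ∂_1: C_1 → C_0 maps an edge to its endpoints' difference, ∂[p,q] = q − p. For instance
  ∂[8,9] = [9] − [8].
This gives a 10×18 integer matrix of rank 9; reducing to Smith normal form yields diagonal entries (1,1,1,1,1,1,1,1,1).

∂_2: C_2 → C_1 maps a triangle to the signed sum of its edges. For instance
  ∂[2,4,5] = [4,5] − [2,5] + [2,4],
  ∂[2,5,7] = [5,7] − [2,7] + [2,5].
As a 18×6 matrix over Z this has rank 6, with invariant factors (1,1,1,1,1,1).

Reading off H_k = ker ∂_k / im ∂_{k+1}:

  H_0: rank C_0 − rank ∂_1 = 10 − 9 = 1, and the invariant factors of ∂_1 are all 1, so H_0 ≅ Z.
  H_1: rank ker ∂_1 − rank ∂_2 = (18 − 9) − 6 = 3, and the invariant factors of ∂_2 are all 1, so H_1 ≅ Z^3.
  H_2: rank ker ∂_2 − rank ∂_3 = (6 − 6) − 0 = 0, and there is no ∂_3, so H_2 ≅ 0.

As a check, the Euler characteristic is 10 − 18 + 6 = -2, which agrees with 1 − 3 + 0 = -2.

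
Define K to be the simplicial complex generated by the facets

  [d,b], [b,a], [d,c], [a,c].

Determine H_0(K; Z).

Fix the vertex order a < b < c < d and write every simplex with vertices in increasing order. Then dim K = 1 and the simplices of K are:

  0-simplices (4): a, b, c, d
  1-simplices (4): ab, ac, bd, cd

giving chain groups C_0 ≅ Z^4, C_1 ≅ Z^4.

Boundary ∂_1: C_1 → C_0 is given by ∂[p,q] = [q] − [p]. For instance
  ∂bd = d − b.
This gives a 4×4 integer matrix of rank 3; reducing to Smith normal form yields diagonal entries (1,1,1).

Computing H_k = (kernel of ∂_k) / (image of ∂_{k+1}):

  H_0: rank C_0 − rank ∂_1 = 4 − 3 = 1, and the invariant factors of ∂_1 are all 1, so H_0 ≅ Z.

H_0 ≅ Z.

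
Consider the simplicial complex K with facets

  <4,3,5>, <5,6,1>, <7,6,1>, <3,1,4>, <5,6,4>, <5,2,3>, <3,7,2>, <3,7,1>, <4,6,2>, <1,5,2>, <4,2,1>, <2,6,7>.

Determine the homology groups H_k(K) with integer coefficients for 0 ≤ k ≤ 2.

K has 7 vertices, 18 edges, 12 triangles.
rank ∂_0 = 0, rank ∂_1 = 6 ⇒ b_0 = 7 − 0 − 6 = 1; all invariant factors of ∂_1 are 1 so no torsion. So H_0 = Z.
rank ∂_1 = 6, rank ∂_2 = 12 ⇒ b_1 = 18 − 6 − 12 = 0; ∂_2 has invariant factor(s) [2] giving torsion. So H_1 = Z/2.
rank ∂_2 = 12, rank ∂_3 = 0 ⇒ b_2 = 12 − 12 − 0 = 0. So H_2 = 0.

H_0 ≅ Z,  H_1 ≅ Z/2,  H_2 = 0.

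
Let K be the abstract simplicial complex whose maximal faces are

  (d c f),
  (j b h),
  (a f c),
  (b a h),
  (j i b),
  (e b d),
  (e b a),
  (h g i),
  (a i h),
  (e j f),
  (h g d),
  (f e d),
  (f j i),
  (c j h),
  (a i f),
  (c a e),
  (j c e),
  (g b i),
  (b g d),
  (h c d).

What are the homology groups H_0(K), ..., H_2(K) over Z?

H_0 ≅ Z,  H_1 ≅ Z ⊕ Z_2,  H_2 = 0.

Order the vertices as a < b < c < d < e < f < g < h < i < j. Listing each simplex with vertices in this order, K has dimension 2 with simplices:

  0-simplices (10): a, b, c, d, e, f, g, h, i, j
  1-simplices (30): ab, ac, ae, af, ah, ai, bd, be, bg, bh, bi, bj, cd, ce, cf, ch, cj, de, df, dg, dh, ef, ej, fi, fj, gh, gi, hi, hj, ij
  2-simplices (20): abe, abh, ace, acf, afi, ahi, bde, bdg, bgi, bhj, bij, cdf, cdh, cej, chj, def, dgh, efj, fij, ghi

Hence C_0 ≅ Z^10, C_1 ≅ Z^30, C_2 ≅ Z^20.

Boundary ∂_1: C_1 → C_0 sends each edge [p,q] (with p < q) to q − p. For instance
  ∂ej = j − e.
The resulting 10×30 matrix has rank 9, and its Smith normal form has invariant factors (1,1,1,1,1,1,1,1,1).

∂_2: C_2 → C_1 sends each 2-simplex [p,q,r] to [q,r] − [p,r] + [p,q]. For instance
  ∂chj = hj − cj + ch,
  ∂cej = ej − cj + ce.
This gives a 30×20 integer matrix of rank 20; reducing to Smith normal form yields diagonal entries (1,1,1,1,1,1,1,1,1,1,1,1,1,1,1,1,1,1,1,2).

From H_k ≅ ker(∂_k) / im(∂_{k+1}) we obtain:

  H_0: rank C_0 − rank ∂_1 = 10 − 9 = 1, and the invariant factors of ∂_1 are all 1, so H_0 = Z.
  H_1: rank ker ∂_1 − rank ∂_2 = (30 − 9) − 20 = 1, and ∂_2 has invariant factor 2 > 1, so H_1 = Z ⊕ Z_2.
  H_2: rank ker ∂_2 − rank ∂_3 = (20 − 20) − 0 = 0, and there is no ∂_3, so H_2 = 0.

As a check, the Euler characteristic is 10 − 30 + 20 = 0, which agrees with 1 − 1 + 0 = 0.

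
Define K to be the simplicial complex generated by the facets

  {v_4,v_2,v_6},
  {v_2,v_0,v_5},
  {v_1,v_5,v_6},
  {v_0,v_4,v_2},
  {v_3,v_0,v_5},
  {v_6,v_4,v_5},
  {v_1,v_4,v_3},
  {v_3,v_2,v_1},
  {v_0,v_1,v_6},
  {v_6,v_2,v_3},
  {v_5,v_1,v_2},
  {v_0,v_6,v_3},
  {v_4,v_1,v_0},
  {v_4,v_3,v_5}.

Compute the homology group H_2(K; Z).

H_2 ≅ Z.

Order the vertices as v_0 < v_1 < v_2 < v_3 < v_4 < v_5 < v_6. Listing each simplex with vertices in this order, K has dimension 2 with simplices:

  0-simplices (7): [v_0], [v_1], [v_2], [v_3], [v_4], [v_5], [v_6]
  1-simplices (21): (21 of them)
  2-simplices (14): (14 of them)

giving chain groups C_0 ≅ Z^7, C_1 ≅ Z^21, C_2 ≅ Z^14.

Boundary ∂_1: C_1 → C_0 is given by ∂[p,q] = [q] − [p].
The resulting 7×21 matrix has rank 6, and its Smith normal form has invariant factors (1,1,1,1,1,1).

The boundary map ∂_2: C_2 → C_1 maps a triangle to the signed sum of its edges. For instance
  ∂[v_1,v_2,v_3] = [v_2,v_3] − [v_1,v_3] + [v_1,v_2],
  ∂[v_0,v_2,v_4] = [v_2,v_4] − [v_0,v_4] + [v_0,v_2].
This gives a 21×14 integer matrix of rank 13; reducing to Smith normal form yields diagonal entries (1,1,1,1,1,1,1,1,1,1,1,1,1).

Computing H_k = (kernel of ∂_k) / (image of ∂_{k+1}):

  H_2: rank ker ∂_2 − rank ∂_3 = (14 − 13) − 0 = 1, and there is no ∂_3, so H_2 = Z.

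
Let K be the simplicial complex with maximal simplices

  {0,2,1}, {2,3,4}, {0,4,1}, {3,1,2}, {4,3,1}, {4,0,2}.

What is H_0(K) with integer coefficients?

H_0 = Z.

Order the vertices as 0 < 1 < 2 < 3 < 4. Listing each simplex with vertices in this order, K has dimension 2 with simplices:

  0-simplices (5): [0], [1], [2], [3], [4]
  1-simplices (9): [0,1], [0,2], [0,4], [1,2], [1,3], [1,4], [2,3], [2,4], [3,4]
  2-simplices (6): [0,1,2], [0,1,4], [0,2,4], [1,2,3], [1,3,4], [2,3,4]

Hence C_0 ≅ Z^5, C_1 ≅ Z^9, C_2 ≅ Z^6.

Boundary ∂_1: C_1 → C_0 is given by ∂[p,q] = [q] − [p]. For instance
  ∂[1,3] = [3] − [1].
The 5×9 boundary matrix has rank 4 and Smith normal form diag(1,1,1,1).

Boundary ∂_2: C_2 → C_1 acts by ∂[p,q,r] = [q,r] − [p,r] + [p,q]. For instance
  ∂[1,2,3] = [2,3] − [1,3] + [1,2],
  ∂[0,2,4] = [2,4] − [0,4] + [0,2].
The 9×6 boundary matrix has rank 5 and Smith normal form diag(1,1,1,1,1).

Computing H_k = (kernel of ∂_k) / (image of ∂_{k+1}):

  H_0: rank C_0 − rank ∂_1 = 5 − 4 = 1, and the invariant factors of ∂_1 are all 1, so H_0 = Z.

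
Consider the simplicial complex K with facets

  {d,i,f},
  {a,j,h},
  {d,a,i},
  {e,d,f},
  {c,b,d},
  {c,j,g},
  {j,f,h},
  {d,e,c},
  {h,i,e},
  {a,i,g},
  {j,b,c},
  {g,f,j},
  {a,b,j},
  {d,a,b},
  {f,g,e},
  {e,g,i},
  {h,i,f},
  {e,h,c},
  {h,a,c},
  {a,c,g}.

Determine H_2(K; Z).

Order the vertices as a < b < c < d < e < f < g < h < i < j. Listing each simplex with vertices in this order, K has dimension 2 with simplices:

  0-simplices (10): a, b, c, d, e, f, g, h, i, j
  1-simplices (30): ab, ac, ad, ag, ah, ai, aj, bc, bd, bj, cd, ce, cg, ch, cj, de, df, di, ef, eg, eh, ei, fg, fh, fi, fj, gi, gj, hi, hj
  2-simplices (20): abd, abj, acg, ach, adi, agi, ahj, bcd, bcj, cde, ceh, cgj, def, dfi, efg, egi, ehi, fgj, fhi, fhj

so the chain groups are C_0 ≅ Z^10, C_1 ≅ Z^30, C_2 ≅ Z^20.

The boundary map ∂_1: C_1 → C_0 is given by ∂[p,q] = [q] − [p].
The 10×30 boundary matrix has rank 9 and Smith normal form diag(1,1,1,1,1,1,1,1,1).

Boundary ∂_2: C_2 → C_1 sends each 2-simplex [p,q,r] to [q,r] − [p,r] + [p,q]. For instance
  ∂fgj = gj − fj + fg,
  ∂ehi = hi − ei + eh.
The 30×20 boundary matrix has rank 20 and Smith normal form diag(1,1,1,1,1,1,1,1,1,1,1,1,1,1,1,1,1,1,1,2).

From H_k ≅ ker(∂_k) / im(∂_{k+1}) we obtain:

  H_2: rank ker ∂_2 − rank ∂_3 = (20 − 20) − 0 = 0, and there is no ∂_3, so H_2 = 0.

H_2 = 0.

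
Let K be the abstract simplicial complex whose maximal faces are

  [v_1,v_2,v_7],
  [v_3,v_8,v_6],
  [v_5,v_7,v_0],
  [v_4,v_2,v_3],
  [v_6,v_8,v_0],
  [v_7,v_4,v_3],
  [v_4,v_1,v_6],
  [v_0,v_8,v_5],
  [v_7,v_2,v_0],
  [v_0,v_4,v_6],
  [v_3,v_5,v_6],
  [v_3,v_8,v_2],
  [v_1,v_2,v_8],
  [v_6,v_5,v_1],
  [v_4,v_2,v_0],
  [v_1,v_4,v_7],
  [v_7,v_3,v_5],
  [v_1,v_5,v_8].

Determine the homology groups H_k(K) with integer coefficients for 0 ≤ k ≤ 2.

Order the vertices as v_0 < v_1 < v_2 < v_3 < v_4 < v_5 < v_6 < v_7 < v_8. Listing each simplex with vertices in this order, K has dimension 2 with simplices:

  0-simplices (9): [v_0], [v_1], [v_2], [v_3], [v_4], [v_5], [v_6], [v_7], [v_8]
  1-simplices (27): (27 of them)
  2-simplices (18): (18 of them)

giving chain groups C_0 ≅ Z^9, C_1 ≅ Z^27, C_2 ≅ Z^18.

∂_1: C_1 → C_0 is given by ∂[p,q] = [q] − [p]. For instance
  ∂[v_1,v_2] = [v_2] − [v_1].
The 9×27 boundary matrix has rank 8 and Smith normal form diag(1,1,1,1,1,1,1,1).

∂_2: C_2 → C_1 acts by ∂[p,q,r] = [q,r] − [p,r] + [p,q]. For instance
  ∂[v_1,v_4,v_7] = [v_4,v_7] − [v_1,v_7] + [v_1,v_4],
  ∂[v_1,v_5,v_8] = [v_5,v_8] − [v_1,v_8] + [v_1,v_5].
The 27×18 boundary matrix has rank 18 and Smith normal form diag(1,1,1,1,1,1,1,1,1,1,1,1,1,1,1,1,1,2).

Now H_k = ker ∂_k / im ∂_{k+1}, so:

  H_0: rank C_0 − rank ∂_1 = 9 − 8 = 1, and the invariant factors of ∂_1 are all 1, so H_0 = Z.
  H_1: rank ker ∂_1 − rank ∂_2 = (27 − 8) − 18 = 1, and ∂_2 has invariant factor 2 > 1, so H_1 = Z ⊕ Z_2.
  H_2: rank ker ∂_2 − rank ∂_3 = (18 − 18) − 0 = 0, and there is no ∂_3, so H_2 = 0.

As a check, the Euler characteristic is 9 − 27 + 18 = 0, which agrees with 1 − 1 + 0 = 0.
(K is a triangulation of the Klein bottle.)

H_0 ≅ Z,  H_1 ≅ Z ⊕ Z_2,  H_2 = 0.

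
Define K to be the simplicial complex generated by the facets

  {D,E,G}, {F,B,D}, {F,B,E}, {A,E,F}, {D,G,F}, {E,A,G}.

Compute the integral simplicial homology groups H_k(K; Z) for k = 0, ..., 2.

Take the total order A < B < D < E < F < G on the vertex set. Then K (dimension 2) consists of the simplices:

  0-simplices (6): A, B, D, E, F, G
  1-simplices (12): AE, AF, AG, BD, BE, BF, DE, DF, DG, EF, EG, FG
  2-simplices (6): AEF, AEG, BDF, BEF, DEG, DFG

giving chain groups C_0 ≅ Z^6, C_1 ≅ Z^12, C_2 ≅ Z^6.

∂_1: C_1 → C_0 maps an edge to its endpoints' difference, ∂[p,q] = q − p. For instance
  ∂DG = G − D.
As a 6×12 matrix over Z this has rank 5, with invariant factors (1,1,1,1,1).

∂_2: C_2 → C_1 acts by ∂[p,q,r] = [q,r] − [p,r] + [p,q]. For instance
  ∂BDF = DF − BF + BD,
  ∂DFG = FG − DG + DF.
This gives a 12×6 integer matrix of rank 6; reducing to Smith normal form yields diagonal entries (1,1,1,1,1,1).

From H_k ≅ ker(∂_k) / im(∂_{k+1}) we obtain:

  H_0: rank C_0 − rank ∂_1 = 6 − 5 = 1, and the invariant factors of ∂_1 are all 1, so H_0 ≅ Z.
  H_1: rank ker ∂_1 − rank ∂_2 = (12 − 5) − 6 = 1, and the invariant factors of ∂_2 are all 1, so H_1 ≅ Z.
  H_2: rank ker ∂_2 − rank ∂_3 = (6 − 6) − 0 = 0, and there is no ∂_3, so H_2 ≅ 0.

As a check, the Euler characteristic is 6 − 12 + 6 = 0, which agrees with 1 − 1 + 0 = 0.
(K is a triangulation of the cylinder S^1 x I.)

H_0 ≅ Z,  H_1 ≅ Z,  H_2 = 0.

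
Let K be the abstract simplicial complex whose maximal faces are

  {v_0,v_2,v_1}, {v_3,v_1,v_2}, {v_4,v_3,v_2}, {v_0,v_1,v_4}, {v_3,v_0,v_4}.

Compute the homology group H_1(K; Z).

H_1 = Z.

Order the vertices as v_0 < v_1 < v_2 < v_3 < v_4. Listing each simplex with vertices in this order, K has dimension 2 with simplices:

  0-simplices (5): [v_0], [v_1], [v_2], [v_3], [v_4]
  1-simplices (10): [v_0,v_1], [v_0,v_2], [v_0,v_3], [v_0,v_4], [v_1,v_2], [v_1,v_3], [v_1,v_4], [v_2,v_3], [v_2,v_4], [v_3,v_4]
  2-simplices (5): [v_0,v_1,v_2], [v_0,v_1,v_4], [v_0,v_3,v_4], [v_1,v_2,v_3], [v_2,v_3,v_4]

so the chain groups are C_0 ≅ Z^5, C_1 ≅ Z^10, C_2 ≅ Z^5.

Boundary ∂_1: C_1 → C_0 is given by ∂[p,q] = [q] − [p]. For instance
  ∂[v_0,v_1] = [v_1] − [v_0].
As a 5×10 matrix over Z this has rank 4, with invariant factors (1,1,1,1).

Boundary ∂_2: C_2 → C_1 acts by ∂[p,q,r] = [q,r] − [p,r] + [p,q]. For instance
  ∂[v_2,v_3,v_4] = [v_3,v_4] − [v_2,v_4] + [v_2,v_3],
  ∂[v_1,v_2,v_3] = [v_2,v_3] − [v_1,v_3] + [v_1,v_2].
The resulting 10×5 matrix has rank 5, and its Smith normal form has invariant factors (1,1,1,1,1).

Computing H_k = (kernel of ∂_k) / (image of ∂_{k+1}):

  H_1: rank ker ∂_1 − rank ∂_2 = (10 − 4) − 5 = 1, and the invariant factors of ∂_2 are all 1, so H_1 ≅ Z.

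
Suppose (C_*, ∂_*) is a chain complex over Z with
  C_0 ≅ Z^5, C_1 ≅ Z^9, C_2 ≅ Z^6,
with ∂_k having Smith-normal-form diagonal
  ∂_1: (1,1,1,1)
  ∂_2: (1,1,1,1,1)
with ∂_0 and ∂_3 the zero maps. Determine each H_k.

H_0 = Z,  H_1 = 0,  H_2 = Z.

H_0: b_0 = 5 − 0 − 4 = 1; torsion from ∂_1 factors > 1: none. So H_0 = Z.
H_1: b_1 = 9 − 4 − 5 = 0; torsion from ∂_2 factors > 1: none. So H_1 = 0.
H_2: b_2 = 6 − 5 − 0 = 1; torsion from ∂_3 factors > 1: none. So H_2 = Z.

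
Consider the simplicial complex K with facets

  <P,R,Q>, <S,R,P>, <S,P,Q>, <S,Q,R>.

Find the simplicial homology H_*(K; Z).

H_0 ≅ Z,  H_1 = 0,  H_2 ≅ Z.

Fix the vertex order P < Q < R < S and write every simplex with vertices in increasing order. Then dim K = 2 and the simplices of K are:

  0-simplices (4): P, Q, R, S
  1-simplices (6): PQ, PR, PS, QR, QS, RS
  2-simplices (4): PQR, PQS, PRS, QRS

Hence C_0 ≅ Z^4, C_1 ≅ Z^6, C_2 ≅ Z^4.

Boundary ∂_1: C_1 → C_0 is given by ∂[p,q] = [q] − [p].
This gives a 4×6 integer matrix of rank 3; reducing to Smith normal form yields diagonal entries (1,1,1).

The boundary map ∂_2: C_2 → C_1 acts by ∂[p,q,r] = [q,r] − [p,r] + [p,q]. For instance
  ∂QRS = RS − QS + QR,
  ∂PQR = QR − PR + PQ.
As a 6×4 matrix over Z this has rank 3, with invariant factors (1,1,1).

Now H_k = ker ∂_k / im ∂_{k+1}, so:

  H_0: rank C_0 − rank ∂_1 = 4 − 3 = 1, and the invariant factors of ∂_1 are all 1, so H_0 ≅ Z.
  H_1: rank ker ∂_1 − rank ∂_2 = (6 − 3) − 3 = 0, and the invariant factors of ∂_2 are all 1, so H_1 ≅ 0.
  H_2: rank ker ∂_2 − rank ∂_3 = (4 − 3) − 0 = 1, and there is no ∂_3, so H_2 ≅ Z.

As a check, the Euler characteristic is 4 − 6 + 4 = 2, which agrees with 1 − 0 + 1 = 2.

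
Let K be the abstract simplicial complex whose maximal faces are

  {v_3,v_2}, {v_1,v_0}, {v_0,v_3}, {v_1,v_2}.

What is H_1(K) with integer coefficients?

H_1 = Z.

We work with the vertex ordering v_0 < v_1 < v_2 < v_3. The simplices of K, each written with vertices in increasing order, are:

  0-simplices (4): [v_0], [v_1], [v_2], [v_3]
  1-simplices (4): [v_0,v_1], [v_0,v_3], [v_1,v_2], [v_2,v_3]

giving chain groups C_0 ≅ Z^4, C_1 ≅ Z^4.

The boundary map ∂_1: C_1 → C_0 sends each edge [p,q] (with p < q) to q − p. For instance
  ∂[v_1,v_2] = [v_2] − [v_1].
The 4×4 boundary matrix has rank 3 and Smith normal form diag(1,1,1).

Reading off H_k = ker ∂_k / im ∂_{k+1}:

  H_1: rank ker ∂_1 − rank ∂_2 = (4 − 3) − 0 = 1, and there is no ∂_2, so H_1 ≅ Z.

(K is a triangulation of the circle S^1.)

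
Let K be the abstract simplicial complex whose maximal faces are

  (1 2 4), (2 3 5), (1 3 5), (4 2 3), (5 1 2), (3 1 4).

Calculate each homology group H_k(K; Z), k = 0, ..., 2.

H_0 ≅ Z,  H_1 = 0,  H_2 ≅ Z.

Take the total order 1 < 2 < 3 < 4 < 5 on the vertex set. Then K (dimension 2) consists of the simplices:

  0-simplices (5): [1], [2], [3], [4], [5]
  1-simplices (9): [1,2], [1,3], [1,4], [1,5], [2,3], [2,4], [2,5], [3,4], [3,5]
  2-simplices (6): [1,2,4], [1,2,5], [1,3,4], [1,3,5], [2,3,4], [2,3,5]

giving chain groups C_0 ≅ Z^5, C_1 ≅ Z^9, C_2 ≅ Z^6.

∂_1: C_1 → C_0 is given by ∂[p,q] = [q] − [p]. For instance
  ∂[3,4] = [4] − [3].
The 5×9 boundary matrix has rank 4 and Smith normal form diag(1,1,1,1).

Boundary ∂_2: C_2 → C_1 sends each 2-simplex [p,q,r] to [q,r] − [p,r] + [p,q]. For instance
  ∂[1,3,5] = [3,5] − [1,5] + [1,3],
  ∂[1,2,4] = [2,4] − [1,4] + [1,2].
The resulting 9×6 matrix has rank 5, and its Smith normal form has invariant factors (1,1,1,1,1).

Reading off H_k = ker ∂_k / im ∂_{k+1}:

  H_0: rank C_0 − rank ∂_1 = 5 − 4 = 1, and the invariant factors of ∂_1 are all 1, so H_0 ≅ Z.
  H_1: rank ker ∂_1 − rank ∂_2 = (9 − 4) − 5 = 0, and the invariant factors of ∂_2 are all 1, so H_1 ≅ 0.
  H_2: rank ker ∂_2 − rank ∂_3 = (6 − 5) − 0 = 1, and there is no ∂_3, so H_2 ≅ Z.

As a check, the Euler characteristic is 5 − 9 + 6 = 2, which agrees with 1 − 0 + 1 = 2.
(K is a triangulation of the 2-sphere S^2.)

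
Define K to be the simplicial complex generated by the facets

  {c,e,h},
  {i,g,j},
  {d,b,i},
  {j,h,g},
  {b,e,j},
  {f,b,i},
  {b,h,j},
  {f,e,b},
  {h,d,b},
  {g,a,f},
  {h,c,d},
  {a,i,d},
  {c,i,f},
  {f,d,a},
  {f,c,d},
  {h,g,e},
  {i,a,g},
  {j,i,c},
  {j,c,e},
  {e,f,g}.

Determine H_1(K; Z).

H_1 = Z ⊕ Z/2.

Order the vertices as a < b < c < d < e < f < g < h < i < j. Listing each simplex with vertices in this order, K has dimension 2 with simplices:

  0-simplices (10): a, b, c, d, e, f, g, h, i, j
  1-simplices (30): ad, af, ag, ai, bd, be, bf, bh, bi, bj, cd, ce, cf, ch, ci, cj, df, dh, di, ef, eg, eh, ej, fg, fi, gh, gi, gj, hj, ij
  2-simplices (20): adf, adi, afg, agi, bdh, bdi, bef, bej, bfi, bhj, cdf, cdh, ceh, cej, cfi, cij, efg, egh, ghj, gij

giving chain groups C_0 ≅ Z^10, C_1 ≅ Z^30, C_2 ≅ Z^20.

∂_1: C_1 → C_0 is given by ∂[p,q] = [q] − [p]. For instance
  ∂bi = i − b.
This gives a 10×30 integer matrix of rank 9; reducing to Smith normal form yields diagonal entries (1,1,1,1,1,1,1,1,1).

Boundary ∂_2: C_2 → C_1 sends each 2-simplex [p,q,r] to [q,r] − [p,r] + [p,q]. For instance
  ∂adf = df − af + ad,
  ∂efg = fg − eg + ef.
The resulting 30×20 matrix has rank 20, and its Smith normal form has invariant factors (1,1,1,1,1,1,1,1,1,1,1,1,1,1,1,1,1,1,1,2).

From H_k ≅ ker(∂_k) / im(∂_{k+1}) we obtain:

  H_1: rank ker ∂_1 − rank ∂_2 = (30 − 9) − 20 = 1, and ∂_2 has invariant factor 2 > 1, so H_1 ≅ Z ⊕ Z/2.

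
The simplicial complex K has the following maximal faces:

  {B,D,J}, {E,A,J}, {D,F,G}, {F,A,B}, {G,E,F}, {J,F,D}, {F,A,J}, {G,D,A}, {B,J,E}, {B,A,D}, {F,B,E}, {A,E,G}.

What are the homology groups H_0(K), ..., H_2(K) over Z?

H_0 = Z,  H_1 = Z/2Z,  H_2 = 0.

We work with the vertex ordering A < B < D < E < F < G < J. The simplices of K, each written with vertices in increasing order, are:

  0-simplices (7): A, B, D, E, F, G, J
  1-simplices (18): AB, AD, AE, AF, AG, AJ, BD, BE, BF, BJ, DF, DG, DJ, EF, EG, EJ, FG, FJ
  2-simplices (12): ABD, ABF, ADG, AEG, AEJ, AFJ, BDJ, BEF, BEJ, DFG, DFJ, EFG

Hence C_0 ≅ Z^7, C_1 ≅ Z^18, C_2 ≅ Z^12.

Boundary ∂_1: C_1 → C_0 maps an edge to its endpoints' difference, ∂[p,q] = q − p. For instance
  ∂AE = E − A.
The resulting 7×18 matrix has rank 6, and its Smith normal form has invariant factors (1,1,1,1,1,1).

The boundary map ∂_2: C_2 → C_1 maps a triangle to the signed sum of its edges. For instance
  ∂DFG = FG − DG + DF,
  ∂AEJ = EJ − AJ + AE.
This gives a 18×12 integer matrix of rank 12; reducing to Smith normal form yields diagonal entries (1,1,1,1,1,1,1,1,1,1,1,2).

Reading off H_k = ker ∂_k / im ∂_{k+1}:

  H_0: rank C_0 − rank ∂_1 = 7 − 6 = 1, and the invariant factors of ∂_1 are all 1, so H_0 ≅ Z.
  H_1: rank ker ∂_1 − rank ∂_2 = (18 − 6) − 12 = 0, and ∂_2 has invariant factor 2 > 1, so H_1 ≅ Z/2Z.
  H_2: rank ker ∂_2 − rank ∂_3 = (12 − 12) − 0 = 0, and there is no ∂_3, so H_2 ≅ 0.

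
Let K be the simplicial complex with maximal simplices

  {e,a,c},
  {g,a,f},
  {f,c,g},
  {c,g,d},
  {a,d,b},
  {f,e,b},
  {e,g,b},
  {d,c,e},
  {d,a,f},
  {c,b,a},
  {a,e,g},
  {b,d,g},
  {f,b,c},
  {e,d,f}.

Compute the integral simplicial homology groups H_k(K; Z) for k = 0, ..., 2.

We work with the vertex ordering a < b < c < d < e < f < g. The simplices of K, each written with vertices in increasing order, are:

  0-simplices (7): a, b, c, d, e, f, g
  1-simplices (21): ab, ac, ad, ae, af, ag, bc, bd, be, bf, bg, cd, ce, cf, cg, de, df, dg, ef, eg, fg
  2-simplices (14): abc, abd, ace, adf, aeg, afg, bcf, bdg, bef, beg, cde, cdg, cfg, def

so the chain groups are C_0 ≅ Z^7, C_1 ≅ Z^21, C_2 ≅ Z^14.

The boundary map ∂_1: C_1 → C_0 maps an edge to its endpoints' difference, ∂[p,q] = q − p.
The resulting 7×21 matrix has rank 6, and its Smith normal form has invariant factors (1,1,1,1,1,1).

The boundary map ∂_2: C_2 → C_1 sends each 2-simplex [p,q,r] to [q,r] − [p,r] + [p,q]. For instance
  ∂abd = bd − ad + ab,
  ∂bcf = cf − bf + bc.
The 21×14 boundary matrix has rank 13 and Smith normal form diag(1,1,1,1,1,1,1,1,1,1,1,1,1).

Reading off H_k = ker ∂_k / im ∂_{k+1}:

  H_0: rank C_0 − rank ∂_1 = 7 − 6 = 1, and the invariant factors of ∂_1 are all 1, so H_0 ≅ Z.
  H_1: rank ker ∂_1 − rank ∂_2 = (21 − 6) − 13 = 2, and the invariant factors of ∂_2 are all 1, so H_1 ≅ Z^2.
  H_2: rank ker ∂_2 − rank ∂_3 = (14 − 13) − 0 = 1, and there is no ∂_3, so H_2 ≅ Z.

H_0 ≅ Z,  H_1 ≅ Z^2,  H_2 ≅ Z.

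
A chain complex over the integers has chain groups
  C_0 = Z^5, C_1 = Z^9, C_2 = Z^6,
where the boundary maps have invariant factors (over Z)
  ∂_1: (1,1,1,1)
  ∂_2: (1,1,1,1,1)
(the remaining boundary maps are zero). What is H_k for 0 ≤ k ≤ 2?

H_0: b_0 = 5 − 0 − 4 = 1; torsion from ∂_1 factors > 1: none. So H_0 ≅ Z.
H_1: b_1 = 9 − 4 − 5 = 0; torsion from ∂_2 factors > 1: none. So H_1 ≅ 0.
H_2: b_2 = 6 − 5 − 0 = 1; torsion from ∂_3 factors > 1: none. So H_2 ≅ Z.

H_0 ≅ Z,  H_1 = 0,  H_2 ≅ Z.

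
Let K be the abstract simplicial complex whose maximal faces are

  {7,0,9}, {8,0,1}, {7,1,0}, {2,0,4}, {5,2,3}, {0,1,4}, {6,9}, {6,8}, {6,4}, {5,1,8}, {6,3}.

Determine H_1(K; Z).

Fix the vertex order 0 < 1 < 2 < 3 < 4 < 5 < 6 < 7 < 8 < 9 and write every simplex with vertices in increasing order. Then dim K = 2 and the simplices of K are:

  0-simplices (10): [0], [1], [2], [3], [4], [5], [6], [7], [8], [9]
  1-simplices (20): [0,1], [0,2], [0,4], [0,7], [0,8], [0,9], [1,4], [1,5], [1,7], [1,8], [2,3], [2,4], [2,5], [3,5], [3,6], [4,6], [5,8], [6,8], [6,9], [7,9]
  2-simplices (7): [0,1,4], [0,1,7], [0,1,8], [0,2,4], [0,7,9], [1,5,8], [2,3,5]

giving chain groups C_0 ≅ Z^10, C_1 ≅ Z^20, C_2 ≅ Z^7.

The boundary map ∂_1: C_1 → C_0 sends each edge [p,q] (with p < q) to q − p. For instance
  ∂[1,7] = [7] − [1].
The resulting 10×20 matrix has rank 9, and its Smith normal form has invariant factors (1,1,1,1,1,1,1,1,1).

∂_2: C_2 → C_1 maps a triangle to the signed sum of its edges. For instance
  ∂[0,1,4] = [1,4] − [0,4] + [0,1],
  ∂[0,2,4] = [2,4] − [0,4] + [0,2].
This gives a 20×7 integer matrix of rank 7; reducing to Smith normal form yields diagonal entries (1,1,1,1,1,1,1).

Reading off H_k = ker ∂_k / im ∂_{k+1}:

  H_1: rank ker ∂_1 − rank ∂_2 = (20 − 9) − 7 = 4, and the invariant factors of ∂_2 are all 1, so H_1 = Z^4.

H_1 ≅ Z^4.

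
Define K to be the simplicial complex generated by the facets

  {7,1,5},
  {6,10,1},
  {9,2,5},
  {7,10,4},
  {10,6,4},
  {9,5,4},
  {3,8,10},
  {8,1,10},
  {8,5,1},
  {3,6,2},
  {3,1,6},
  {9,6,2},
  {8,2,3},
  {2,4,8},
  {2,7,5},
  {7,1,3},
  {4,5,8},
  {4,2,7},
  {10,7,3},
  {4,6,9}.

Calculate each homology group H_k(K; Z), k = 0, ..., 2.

H_0 ≅ Z,  H_1 ≅ Z × Z/2,  H_2 = 0.

We work with the vertex ordering 1 < 2 < 3 < 4 < 5 < 6 < 7 < 8 < 9 < 10. The simplices of K, each written with vertices in increasing order, are:

  0-simplices (10): [1], [2], [3], [4], [5], [6], [7], [8], [9], [10]
  1-simplices (30): (30 of them)
  2-simplices (20): (20 of them)

Hence C_0 ≅ Z^10, C_1 ≅ Z^30, C_2 ≅ Z^20.

∂_1: C_1 → C_0 is given by ∂[p,q] = [q] − [p]. For instance
  ∂[3,8] = [8] − [3].
The 10×30 boundary matrix has rank 9 and Smith normal form diag(1,1,1,1,1,1,1,1,1).

Boundary ∂_2: C_2 → C_1 sends each 2-simplex [p,q,r] to [q,r] − [p,r] + [p,q]. For instance
  ∂[1,3,6] = [3,6] − [1,6] + [1,3],
  ∂[1,3,7] = [3,7] − [1,7] + [1,3].
This gives a 30×20 integer matrix of rank 20; reducing to Smith normal form yields diagonal entries (1,1,1,1,1,1,1,1,1,1,1,1,1,1,1,1,1,1,1,2).

Now H_k = ker ∂_k / im ∂_{k+1}, so:

  H_0: rank C_0 − rank ∂_1 = 10 − 9 = 1, and the invariant factors of ∂_1 are all 1, so H_0 = Z.
  H_1: rank ker ∂_1 − rank ∂_2 = (30 − 9) − 20 = 1, and ∂_2 has invariant factor 2 > 1, so H_1 = Z × Z/2.
  H_2: rank ker ∂_2 − rank ∂_3 = (20 − 20) − 0 = 0, and there is no ∂_3, so H_2 = 0.

(K is a triangulation of the Klein bottle.)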